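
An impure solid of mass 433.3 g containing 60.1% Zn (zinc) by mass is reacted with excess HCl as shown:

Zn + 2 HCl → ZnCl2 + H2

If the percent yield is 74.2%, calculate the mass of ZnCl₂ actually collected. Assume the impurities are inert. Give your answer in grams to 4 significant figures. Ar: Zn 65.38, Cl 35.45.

402.8 g

Pure Zn available = 433.3 g × 0.601 = 260.41 g.
M(Zn) = 65.38 g/mol.
M(ZnCl2) = 65.38 + 2(35.45) = 136.28 g/mol.
n(Zn) = 260.41 g / 65.38 g/mol = 3.9831 mol.
From the equation the Zn:ZnCl2 mole ratio is 1:1, so n(ZnCl2) = 3.9831 × 1/1 = 3.9831 mol.
Mass of ZnCl2 = 3.9831 mol × 136.28 g/mol = 542.81 g.
Actual mass collected = 542.81 g × 0.742 = 402.77 g.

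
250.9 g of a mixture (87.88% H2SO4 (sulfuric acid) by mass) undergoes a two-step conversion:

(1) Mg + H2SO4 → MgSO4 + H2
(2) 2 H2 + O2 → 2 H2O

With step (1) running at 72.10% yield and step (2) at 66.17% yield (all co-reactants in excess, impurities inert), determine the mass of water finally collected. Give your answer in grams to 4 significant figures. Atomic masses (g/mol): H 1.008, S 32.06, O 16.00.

19.32 g

Pure H2SO4 = 250.9 × 0.8788 = 220.49 g.
M(H2SO4) = 2(1.008) + 32.06 + 4(16.00) = 98.076 g/mol.
M(H2O) = 2(1.008) + 16.00 = 18.016 g/mol.
n(H2SO4) = 220.49 / 98.076 = 2.2482 mol.
Step 1 (H2SO4:H2 = 1:1): theoretical n(H2) = 2.2482 mol; at 72.10% yield, n(H2) = 1.6209 mol.
Step 2 (H2:H2O = 2:2): theoretical n(H2O) = 1.6209 mol, so theoretical mass = 1.6209 × 18.016 = 29.203 g.
At 66.17% yield, actual mass of H2O = 29.203 × 0.6617 = 19.323 g.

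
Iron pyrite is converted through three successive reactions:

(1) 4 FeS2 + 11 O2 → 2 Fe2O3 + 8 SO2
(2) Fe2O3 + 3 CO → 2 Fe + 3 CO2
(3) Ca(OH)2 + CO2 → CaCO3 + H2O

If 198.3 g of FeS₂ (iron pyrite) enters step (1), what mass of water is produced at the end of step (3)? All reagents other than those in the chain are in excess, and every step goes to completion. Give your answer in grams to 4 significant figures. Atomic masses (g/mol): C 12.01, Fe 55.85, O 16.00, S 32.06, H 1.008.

44.67 g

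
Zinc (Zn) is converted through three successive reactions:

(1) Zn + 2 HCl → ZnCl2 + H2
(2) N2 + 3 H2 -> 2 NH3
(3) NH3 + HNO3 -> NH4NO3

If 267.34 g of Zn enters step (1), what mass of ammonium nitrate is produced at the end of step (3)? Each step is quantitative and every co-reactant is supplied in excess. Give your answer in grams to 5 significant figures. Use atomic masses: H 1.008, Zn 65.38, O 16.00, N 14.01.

218.22 g

M(Zn) = 65.38 g/mol.
M(NH4NO3) = 2(14.01) + 4(1.008) + 3(16.00) = 80.052 g/mol.
n(Zn) = 267.34 / 65.38 = 4.08902 mol.
Reaction (1): Zn→H2 ratio 1:1 ⇒ n(H2) = 4.08902 mol.
Reaction (2): H2→NH3 ratio 3:2 ⇒ n(NH3) = 2.72601 mol.
Reaction (3): NH3→NH4NO3 ratio 1:1 ⇒ n(NH4NO3) = 2.72601 mol.
Mass of NH4NO3 = 2.72601 × 80.052 = 218.223 g.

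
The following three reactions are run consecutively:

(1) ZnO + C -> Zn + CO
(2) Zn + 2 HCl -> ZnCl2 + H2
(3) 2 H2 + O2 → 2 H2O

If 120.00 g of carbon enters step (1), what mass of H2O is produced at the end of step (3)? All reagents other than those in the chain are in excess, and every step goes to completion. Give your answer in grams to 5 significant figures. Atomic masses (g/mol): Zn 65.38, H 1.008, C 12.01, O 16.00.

M(C) = 12.01 g/mol.
M(H2O) = 2(1.008) + 16.00 = 18.016 g/mol.
n(C) = 120.00 / 12.01 = 9.99167 mol.
Reaction (1): C→Zn ratio 1:1 ⇒ n(Zn) = 9.99167 mol.
Reaction (2): Zn→H2 ratio 1:1 ⇒ n(H2) = 9.99167 mol.
Reaction (3): H2→H2O ratio 2:2 ⇒ n(H2O) = 9.99167 mol.
Mass of H2O = 9.99167 × 18.016 = 180.010 g.

180.01 g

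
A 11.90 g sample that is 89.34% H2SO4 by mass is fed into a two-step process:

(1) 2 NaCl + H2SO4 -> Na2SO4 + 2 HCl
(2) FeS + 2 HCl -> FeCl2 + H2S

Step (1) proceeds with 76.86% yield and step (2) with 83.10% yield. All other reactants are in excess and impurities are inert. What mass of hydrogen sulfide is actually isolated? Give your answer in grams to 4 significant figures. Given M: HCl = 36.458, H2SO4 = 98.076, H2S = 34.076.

2.359 g

Pure H2SO4 = 11.90 × 0.8934 = 10.631 g.
n(H2SO4) = 10.631 / 98.076 = 0.10840 mol.
Step 1 (H2SO4:HCl = 1:2): theoretical n(HCl) = 0.21680 mol; at 76.86% yield, n(HCl) = 0.16663 mol.
Step 2 (HCl:H2S = 2:1): theoretical n(H2S) = 0.083316 mol, so theoretical mass = 0.083316 × 34.076 = 2.8391 g.
At 83.10% yield, actual mass of H2S = 2.8391 × 0.8310 = 2.3593 g.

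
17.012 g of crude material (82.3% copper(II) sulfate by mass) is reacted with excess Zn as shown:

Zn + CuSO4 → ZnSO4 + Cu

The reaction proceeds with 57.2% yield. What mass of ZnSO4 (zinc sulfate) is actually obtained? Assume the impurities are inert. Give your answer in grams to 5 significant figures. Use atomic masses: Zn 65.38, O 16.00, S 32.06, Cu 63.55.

8.1003 g

Pure CuSO4 available = 17.012 g × 0.823 = 14.0009 g.
M(CuSO4) = 63.55 + 32.06 + 4(16.00) = 159.61 g/mol.
M(ZnSO4) = 65.38 + 32.06 + 4(16.00) = 161.44 g/mol.
n(CuSO4) = 14.0009 g / 159.61 g/mol = 0.0877193 mol.
From the equation the CuSO4:ZnSO4 mole ratio is 1:1, so n(ZnSO4) = 0.0877193 × 1/1 = 0.0877193 mol.
Mass of ZnSO4 = 0.0877193 mol × 161.44 g/mol = 14.1614 g.
Actual mass collected = 14.1614 g × 0.572 = 8.10032 g.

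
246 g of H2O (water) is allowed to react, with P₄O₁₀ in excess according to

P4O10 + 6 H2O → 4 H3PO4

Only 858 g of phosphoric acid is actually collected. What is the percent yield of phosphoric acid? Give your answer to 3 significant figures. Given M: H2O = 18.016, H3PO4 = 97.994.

96.2 %

n(H2O) = 246.0 g / 18.016 g/mol = 13.65 mol.
From the equation the H2O:H3PO4 mole ratio is 6:4, so n(H3PO4) = 13.65 × 4/6 = 9.103 mol.
Mass of H3PO4 = 9.103 mol × 97.994 g/mol = 892.0 g.
This is the theoretical yield. Percent yield = 858 g / 892.0 g × 100% = 96.18%.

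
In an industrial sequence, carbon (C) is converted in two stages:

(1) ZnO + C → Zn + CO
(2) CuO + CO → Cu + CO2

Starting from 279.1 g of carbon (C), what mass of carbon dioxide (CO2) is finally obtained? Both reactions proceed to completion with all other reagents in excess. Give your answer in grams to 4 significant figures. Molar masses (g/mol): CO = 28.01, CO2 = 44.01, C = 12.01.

1023 g

n(C) = 279.10 / 12.01 = 23.239 mol.
Step 1 gives a 1:1 ratio of C to CO, so n(CO) = 23.239 mol.
In step 2 the CO:CO2 ratio is 1:1, so n(CO2) = 23.239 mol.
Mass of CO2 = 23.239 × 44.01 = 1022.7 g.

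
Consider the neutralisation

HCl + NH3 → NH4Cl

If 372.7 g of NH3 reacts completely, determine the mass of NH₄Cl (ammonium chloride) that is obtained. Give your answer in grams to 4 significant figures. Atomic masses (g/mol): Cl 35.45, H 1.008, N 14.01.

M(NH3) = 14.01 + 3(1.008) = 17.034 g/mol.
M(NH4Cl) = 14.01 + 4(1.008) + 35.45 = 53.492 g/mol.
n(NH3) = 372.70 g / 17.034 g/mol = 21.880 mol.
From the equation the NH3:NH4Cl mole ratio is 1:1, so n(NH4Cl) = 21.880 × 1/1 = 21.880 mol.
Mass of NH4Cl = 21.880 mol × 53.492 g/mol = 1170.4 g.

1170 g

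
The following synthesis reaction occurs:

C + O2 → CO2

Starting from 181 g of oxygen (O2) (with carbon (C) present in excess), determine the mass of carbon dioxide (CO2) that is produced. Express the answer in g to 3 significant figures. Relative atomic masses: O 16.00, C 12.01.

249 g

M(O2) = 2(16.00) = 32.00 g/mol.
M(CO2) = 12.01 + 2(16.00) = 44.01 g/mol.
n(O2) = 181.0 g / 32.00 g/mol = 5.656 mol.
From the equation the O2:CO2 mole ratio is 1:1, so n(CO2) = 5.656 × 1/1 = 5.656 mol.
Mass of CO2 = 5.656 mol × 44.01 g/mol = 248.9 g.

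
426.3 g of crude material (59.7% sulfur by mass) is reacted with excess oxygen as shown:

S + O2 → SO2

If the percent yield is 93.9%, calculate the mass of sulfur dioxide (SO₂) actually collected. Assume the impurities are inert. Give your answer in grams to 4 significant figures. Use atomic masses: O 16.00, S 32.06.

Pure S available = 426.3 g × 0.597 = 254.50 g.
M(S) = 32.06 g/mol.
M(SO2) = 32.06 + 2(16.00) = 64.06 g/mol.
n(S) = 254.50 g / 32.06 g/mol = 7.9383 mol.
From the equation the S:SO2 mole ratio is 1:1, so n(SO2) = 7.9383 × 1/1 = 7.9383 mol.
Mass of SO2 = 7.9383 mol × 64.06 g/mol = 508.53 g.
Actual mass collected = 508.53 g × 0.939 = 477.51 g.

477.5 g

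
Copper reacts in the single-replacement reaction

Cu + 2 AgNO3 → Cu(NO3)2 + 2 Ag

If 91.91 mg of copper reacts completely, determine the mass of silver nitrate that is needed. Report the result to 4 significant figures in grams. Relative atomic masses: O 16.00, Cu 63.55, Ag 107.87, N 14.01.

M(Cu) = 63.55 g/mol.
M(AgNO3) = 107.87 + 14.01 + 3(16.00) = 169.88 g/mol.
Convert: 91.91 mg = 0.091910 g.
n(Cu) = 0.091910 g / 63.55 g/mol = 0.0014463 mol.
From the equation the Cu:AgNO3 mole ratio is 1:2, so n(AgNO3) = 0.0014463 × 2/1 = 0.0028925 mol.
Mass of AgNO3 = 0.0028925 mol × 169.88 g/mol = 0.49138 g.

0.4914 g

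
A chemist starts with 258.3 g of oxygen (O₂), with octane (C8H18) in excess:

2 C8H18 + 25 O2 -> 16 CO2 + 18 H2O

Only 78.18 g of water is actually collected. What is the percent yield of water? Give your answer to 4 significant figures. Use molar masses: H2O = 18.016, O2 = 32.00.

n(O2) = 258.30 g / 32.00 g/mol = 8.0719 mol.
From the equation the O2:H2O mole ratio is 25:18, so n(H2O) = 8.0719 × 18/25 = 5.8118 mol.
Mass of H2O = 5.8118 mol × 18.016 g/mol = 104.70 g.
This is the theoretical yield. Percent yield = 78.18 g / 104.70 g × 100% = 74.667%.

74.67 %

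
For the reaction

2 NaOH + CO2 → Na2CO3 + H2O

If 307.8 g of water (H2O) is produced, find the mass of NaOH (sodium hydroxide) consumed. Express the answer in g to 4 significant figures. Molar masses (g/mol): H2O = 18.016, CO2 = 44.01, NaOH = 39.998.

n(H2O) = 307.80 g / 18.016 g/mol = 17.085 mol.
From the equation the H2O:NaOH mole ratio is 1:2, so n(NaOH) = 17.085 × 2/1 = 34.170 mol.
Mass of NaOH = 34.170 mol × 39.998 g/mol = 1366.7 g.

1367 g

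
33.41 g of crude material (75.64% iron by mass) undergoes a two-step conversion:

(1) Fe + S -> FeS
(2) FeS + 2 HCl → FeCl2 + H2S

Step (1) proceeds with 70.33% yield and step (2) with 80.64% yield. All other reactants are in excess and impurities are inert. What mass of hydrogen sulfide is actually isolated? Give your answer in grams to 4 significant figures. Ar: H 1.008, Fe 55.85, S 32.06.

8.745 g

Pure Fe = 33.41 × 0.7564 = 25.271 g.
M(Fe) = 55.85 g/mol.
M(H2S) = 2(1.008) + 32.06 = 34.076 g/mol.
n(Fe) = 25.271 / 55.85 = 0.45249 mol.
Step 1 (Fe:FeS = 1:1): theoretical n(FeS) = 0.45249 mol; at 70.33% yield, n(FeS) = 0.31823 mol.
Step 2 (FeS:H2S = 1:1): theoretical n(H2S) = 0.31823 mol, so theoretical mass = 0.31823 × 34.076 = 10.844 g.
At 80.64% yield, actual mass of H2S = 10.844 × 0.8064 = 8.7447 g.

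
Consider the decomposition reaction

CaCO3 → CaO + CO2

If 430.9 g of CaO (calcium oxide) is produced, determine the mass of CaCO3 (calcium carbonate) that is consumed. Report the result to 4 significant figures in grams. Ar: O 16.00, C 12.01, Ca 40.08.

769.1 g

M(CaO) = 40.08 + 16.00 = 56.08 g/mol.
M(CaCO3) = 40.08 + 12.01 + 3(16.00) = 100.09 g/mol.
n(CaO) = 430.90 g / 56.08 g/mol = 7.6837 mol.
From the equation the CaO:CaCO3 mole ratio is 1:1, so n(CaCO3) = 7.6837 × 1/1 = 7.6837 mol.
Mass of CaCO3 = 7.6837 mol × 100.09 g/mol = 769.06 g.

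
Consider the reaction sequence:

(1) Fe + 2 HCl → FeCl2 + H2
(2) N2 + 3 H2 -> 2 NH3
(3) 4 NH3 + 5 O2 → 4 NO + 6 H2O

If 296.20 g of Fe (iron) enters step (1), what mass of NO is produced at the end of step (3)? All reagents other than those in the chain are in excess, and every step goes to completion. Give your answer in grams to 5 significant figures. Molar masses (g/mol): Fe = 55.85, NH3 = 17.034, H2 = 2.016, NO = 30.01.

n(Fe) = 296.20 / 55.85 = 5.30349 mol.
Reaction (1): Fe→H2 ratio 1:1 ⇒ n(H2) = 5.30349 mol.
Reaction (2): H2→NH3 ratio 3:2 ⇒ n(NH3) = 3.53566 mol.
Reaction (3): NH3→NO ratio 4:4 ⇒ n(NO) = 3.53566 mol.
Mass of NO = 3.53566 × 30.01 = 106.105 g.

106.11 g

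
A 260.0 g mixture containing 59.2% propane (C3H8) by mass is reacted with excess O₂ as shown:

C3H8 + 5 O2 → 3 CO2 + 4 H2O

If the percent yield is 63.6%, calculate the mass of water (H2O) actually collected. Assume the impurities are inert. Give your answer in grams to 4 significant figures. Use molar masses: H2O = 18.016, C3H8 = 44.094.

Pure C3H8 available = 260.0 g × 0.592 = 153.92 g.
n(C3H8) = 153.92 g / 44.094 g/mol = 3.4907 mol.
From the equation the C3H8:H2O mole ratio is 1:4, so n(H2O) = 3.4907 × 4/1 = 13.963 mol.
Mass of H2O = 13.963 mol × 18.016 g/mol = 251.56 g.
Actual mass collected = 251.56 g × 0.636 = 159.99 g.

160.0 g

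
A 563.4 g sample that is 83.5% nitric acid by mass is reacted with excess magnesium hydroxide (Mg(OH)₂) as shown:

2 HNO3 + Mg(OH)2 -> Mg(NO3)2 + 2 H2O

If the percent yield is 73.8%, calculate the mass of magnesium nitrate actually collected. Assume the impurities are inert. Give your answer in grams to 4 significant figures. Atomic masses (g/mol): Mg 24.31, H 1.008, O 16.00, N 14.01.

408.6 g

Pure HNO3 available = 563.4 g × 0.835 = 470.44 g.
M(HNO3) = 1.008 + 14.01 + 3(16.00) = 63.018 g/mol.
M(Mg(NO3)2) = 24.31 + 2(14.01) + 6(16.00) = 148.33 g/mol.
n(HNO3) = 470.44 g / 63.018 g/mol = 7.4652 mol.
From the equation the HNO3:Mg(NO3)2 mole ratio is 2:1, so n(Mg(NO3)2) = 7.4652 × 1/2 = 3.7326 mol.
Mass of Mg(NO3)2 = 3.7326 mol × 148.33 g/mol = 553.65 g.
Actual mass collected = 553.65 g × 0.738 = 408.60 g.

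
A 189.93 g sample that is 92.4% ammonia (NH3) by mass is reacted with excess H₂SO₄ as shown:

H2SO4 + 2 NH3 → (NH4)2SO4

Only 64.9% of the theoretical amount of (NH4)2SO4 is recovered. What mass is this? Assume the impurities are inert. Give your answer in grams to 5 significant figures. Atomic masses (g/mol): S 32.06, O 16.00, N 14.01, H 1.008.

Pure NH3 available = 189.93 g × 0.924 = 175.495 g.
M(NH3) = 14.01 + 3(1.008) = 17.034 g/mol.
M((NH4)2SO4) = 2(14.01) + 8(1.008) + 32.06 + 4(16.00) = 132.144 g/mol.
n(NH3) = 175.495 g / 17.034 g/mol = 10.3026 mol.
From the equation the NH3:(NH4)2SO4 mole ratio is 2:1, so n((NH4)2SO4) = 10.3026 × 1/2 = 5.15132 mol.
Mass of (NH4)2SO4 = 5.15132 mol × 132.144 g/mol = 680.717 g.
Actual mass collected = 680.717 g × 0.649 = 441.785 g.

441.79 g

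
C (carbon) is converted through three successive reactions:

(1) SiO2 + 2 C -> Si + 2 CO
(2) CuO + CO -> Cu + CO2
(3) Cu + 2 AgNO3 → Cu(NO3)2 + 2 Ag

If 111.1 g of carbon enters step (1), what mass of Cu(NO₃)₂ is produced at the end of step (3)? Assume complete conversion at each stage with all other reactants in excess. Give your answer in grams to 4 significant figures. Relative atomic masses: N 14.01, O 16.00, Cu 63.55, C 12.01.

1735 g

M(C) = 12.01 g/mol.
M(Cu(NO3)2) = 63.55 + 2(14.01) + 6(16.00) = 187.57 g/mol.
n(C) = 111.1 / 12.01 = 9.2506 mol.
Reaction (1): C→CO ratio 2:2 ⇒ n(CO) = 9.2506 mol.
Reaction (2): CO→Cu ratio 1:1 ⇒ n(Cu) = 9.2506 mol.
Reaction (3): Cu→Cu(NO3)2 ratio 1:1 ⇒ n(Cu(NO3)2) = 9.2506 mol.
Mass of Cu(NO3)2 = 9.2506 × 187.57 = 1735.1 g.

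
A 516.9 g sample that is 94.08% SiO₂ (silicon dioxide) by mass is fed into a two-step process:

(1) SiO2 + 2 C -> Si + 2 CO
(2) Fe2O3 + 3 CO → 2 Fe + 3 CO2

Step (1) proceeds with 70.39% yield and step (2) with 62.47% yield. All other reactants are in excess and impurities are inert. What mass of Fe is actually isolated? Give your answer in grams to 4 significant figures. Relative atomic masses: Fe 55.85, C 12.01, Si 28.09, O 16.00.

265.0 g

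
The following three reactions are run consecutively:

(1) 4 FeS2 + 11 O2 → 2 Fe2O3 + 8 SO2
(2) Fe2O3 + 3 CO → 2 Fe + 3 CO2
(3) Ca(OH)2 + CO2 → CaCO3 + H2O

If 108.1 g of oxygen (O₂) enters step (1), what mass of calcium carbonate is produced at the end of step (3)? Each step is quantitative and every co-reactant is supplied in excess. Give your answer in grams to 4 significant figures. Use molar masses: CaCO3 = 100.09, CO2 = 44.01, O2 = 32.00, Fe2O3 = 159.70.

n(O2) = 108.1 / 32.00 = 3.3781 mol.
Reaction (1): O2→Fe2O3 ratio 11:2 ⇒ n(Fe2O3) = 0.61420 mol.
Reaction (2): Fe2O3→CO2 ratio 1:3 ⇒ n(CO2) = 1.8426 mol.
Reaction (3): CO2→CaCO3 ratio 1:1 ⇒ n(CaCO3) = 1.8426 mol.
Mass of CaCO3 = 1.8426 × 100.09 = 184.43 g.

184.4 g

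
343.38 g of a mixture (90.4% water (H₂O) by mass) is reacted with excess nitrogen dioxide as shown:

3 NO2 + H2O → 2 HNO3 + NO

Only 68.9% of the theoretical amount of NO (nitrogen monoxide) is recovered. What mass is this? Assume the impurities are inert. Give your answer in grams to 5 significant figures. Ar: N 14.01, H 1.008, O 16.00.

Pure H2O available = 343.38 g × 0.904 = 310.416 g.
M(H2O) = 2(1.008) + 16.00 = 18.016 g/mol.
M(NO) = 14.01 + 16.00 = 30.01 g/mol.
n(H2O) = 310.416 g / 18.016 g/mol = 17.2300 mol.
From the equation the H2O:NO mole ratio is 1:1, so n(NO) = 17.2300 × 1/1 = 17.2300 mol.
Mass of NO = 17.2300 mol × 30.01 g/mol = 517.072 g.
Actual mass collected = 517.072 g × 0.689 = 356.263 g.

356.26 g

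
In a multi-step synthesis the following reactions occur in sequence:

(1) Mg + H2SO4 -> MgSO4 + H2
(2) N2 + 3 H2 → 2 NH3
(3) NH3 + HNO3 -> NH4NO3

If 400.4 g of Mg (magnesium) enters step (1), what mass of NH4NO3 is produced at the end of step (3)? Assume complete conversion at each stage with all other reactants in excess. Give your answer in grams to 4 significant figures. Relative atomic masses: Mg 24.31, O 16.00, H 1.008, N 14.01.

879.0 g

M(Mg) = 24.31 g/mol.
M(NH4NO3) = 2(14.01) + 4(1.008) + 3(16.00) = 80.052 g/mol.
n(Mg) = 400.4 / 24.31 = 16.471 mol.
Reaction (1): Mg→H2 ratio 1:1 ⇒ n(H2) = 16.471 mol.
Reaction (2): H2→NH3 ratio 3:2 ⇒ n(NH3) = 10.980 mol.
Reaction (3): NH3→NH4NO3 ratio 1:1 ⇒ n(NH4NO3) = 10.980 mol.
Mass of NH4NO3 = 10.980 × 80.052 = 879.00 g.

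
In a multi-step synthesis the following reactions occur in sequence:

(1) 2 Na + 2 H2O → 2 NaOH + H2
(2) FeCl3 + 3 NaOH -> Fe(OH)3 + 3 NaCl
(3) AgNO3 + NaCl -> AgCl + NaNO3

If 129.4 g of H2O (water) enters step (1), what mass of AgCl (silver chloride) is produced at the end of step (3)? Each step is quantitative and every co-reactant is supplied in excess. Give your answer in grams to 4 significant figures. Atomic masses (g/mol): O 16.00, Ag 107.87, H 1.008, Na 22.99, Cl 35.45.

1029 g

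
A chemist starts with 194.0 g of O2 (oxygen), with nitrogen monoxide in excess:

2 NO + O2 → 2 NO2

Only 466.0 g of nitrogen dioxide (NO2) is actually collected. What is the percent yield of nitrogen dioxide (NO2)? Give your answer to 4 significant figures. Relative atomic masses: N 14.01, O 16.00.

83.53 %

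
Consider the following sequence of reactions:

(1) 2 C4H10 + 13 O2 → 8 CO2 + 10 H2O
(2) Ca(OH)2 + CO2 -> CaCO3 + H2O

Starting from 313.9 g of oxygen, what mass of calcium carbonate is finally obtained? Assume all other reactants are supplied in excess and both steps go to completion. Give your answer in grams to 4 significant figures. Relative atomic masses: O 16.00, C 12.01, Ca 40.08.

604.2 g

M(O2) = 2(16.00) = 32.00 g/mol.
M(CaCO3) = 40.08 + 12.01 + 3(16.00) = 100.09 g/mol.
n(O2) = 313.90 / 32.00 = 9.8094 mol.
Step 1 gives a 13:8 ratio of O2 to CO2, so n(CO2) = 6.0365 mol.
In step 2 the CO2:CaCO3 ratio is 1:1, so n(CaCO3) = 6.0365 mol.
Mass of CaCO3 = 6.0365 × 100.09 = 604.20 g.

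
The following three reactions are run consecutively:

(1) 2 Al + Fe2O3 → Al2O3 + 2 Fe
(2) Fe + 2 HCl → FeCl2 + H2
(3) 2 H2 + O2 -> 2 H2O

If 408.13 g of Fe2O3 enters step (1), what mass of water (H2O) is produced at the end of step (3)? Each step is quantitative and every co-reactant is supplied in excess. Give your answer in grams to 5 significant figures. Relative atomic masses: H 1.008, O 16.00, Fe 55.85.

92.084 g

M(Fe2O3) = 2(55.85) + 3(16.00) = 159.70 g/mol.
M(H2O) = 2(1.008) + 16.00 = 18.016 g/mol.
n(Fe2O3) = 408.13 / 159.70 = 2.55560 mol.
Reaction (1): Fe2O3→Fe ratio 1:2 ⇒ n(Fe) = 5.11121 mol.
Reaction (2): Fe→H2 ratio 1:1 ⇒ n(H2) = 5.11121 mol.
Reaction (3): H2→H2O ratio 2:2 ⇒ n(H2O) = 5.11121 mol.
Mass of H2O = 5.11121 × 18.016 = 92.0835 g.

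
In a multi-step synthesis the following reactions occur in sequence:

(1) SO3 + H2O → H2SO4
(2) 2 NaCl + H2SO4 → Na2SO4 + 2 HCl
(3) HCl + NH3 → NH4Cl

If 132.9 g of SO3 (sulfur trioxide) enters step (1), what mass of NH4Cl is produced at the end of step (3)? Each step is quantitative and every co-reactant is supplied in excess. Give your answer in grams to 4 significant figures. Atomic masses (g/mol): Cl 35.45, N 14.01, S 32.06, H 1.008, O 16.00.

177.6 g

M(SO3) = 32.06 + 3(16.00) = 80.06 g/mol.
M(NH4Cl) = 14.01 + 4(1.008) + 35.45 = 53.492 g/mol.
n(SO3) = 132.9 / 80.06 = 1.6600 mol.
Reaction (1): SO3→H2SO4 ratio 1:1 ⇒ n(H2SO4) = 1.6600 mol.
Reaction (2): H2SO4→HCl ratio 1:2 ⇒ n(HCl) = 3.3200 mol.
Reaction (3): HCl→NH4Cl ratio 1:1 ⇒ n(NH4Cl) = 3.3200 mol.
Mass of NH4Cl = 3.3200 × 53.492 = 177.59 g.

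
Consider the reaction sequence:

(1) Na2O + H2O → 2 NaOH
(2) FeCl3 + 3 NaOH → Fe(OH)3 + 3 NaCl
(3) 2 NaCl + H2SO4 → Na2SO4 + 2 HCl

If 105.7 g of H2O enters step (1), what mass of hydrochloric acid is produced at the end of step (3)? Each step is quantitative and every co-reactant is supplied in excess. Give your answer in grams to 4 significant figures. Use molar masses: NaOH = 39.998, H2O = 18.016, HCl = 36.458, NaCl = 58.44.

n(H2O) = 105.7 / 18.016 = 5.8670 mol.
Reaction (1): H2O→NaOH ratio 1:2 ⇒ n(NaOH) = 11.734 mol.
Reaction (2): NaOH→NaCl ratio 3:3 ⇒ n(NaCl) = 11.734 mol.
Reaction (3): NaCl→HCl ratio 2:2 ⇒ n(HCl) = 11.734 mol.
Mass of HCl = 11.734 × 36.458 = 427.80 g.

427.8 g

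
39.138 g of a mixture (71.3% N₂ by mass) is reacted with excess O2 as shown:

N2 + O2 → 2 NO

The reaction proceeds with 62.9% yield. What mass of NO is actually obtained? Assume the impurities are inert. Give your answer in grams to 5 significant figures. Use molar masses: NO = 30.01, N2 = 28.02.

Pure N2 available = 39.138 g × 0.713 = 27.9054 g.
n(N2) = 27.9054 g / 28.02 g/mol = 0.995910 mol.
From the equation the N2:NO mole ratio is 1:2, so n(NO) = 0.995910 × 2/1 = 1.99182 mol.
Mass of NO = 1.99182 mol × 30.01 g/mol = 59.7745 g.
Actual mass collected = 59.7745 g × 0.629 = 37.5982 g.

37.598 g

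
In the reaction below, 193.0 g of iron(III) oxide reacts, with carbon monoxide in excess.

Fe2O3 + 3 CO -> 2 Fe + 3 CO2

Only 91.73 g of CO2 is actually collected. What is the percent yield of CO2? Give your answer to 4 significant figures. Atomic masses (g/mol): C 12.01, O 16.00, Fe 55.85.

57.49 %

M(Fe2O3) = 2(55.85) + 3(16.00) = 159.70 g/mol.
M(CO2) = 12.01 + 2(16.00) = 44.01 g/mol.
n(Fe2O3) = 193.00 g / 159.70 g/mol = 1.2085 mol.
From the equation the Fe2O3:CO2 mole ratio is 1:3, so n(CO2) = 1.2085 × 3/1 = 3.6255 mol.
Mass of CO2 = 3.6255 mol × 44.01 g/mol = 159.56 g.
This is the theoretical yield. Percent yield = 91.73 g / 159.56 g × 100% = 57.489%.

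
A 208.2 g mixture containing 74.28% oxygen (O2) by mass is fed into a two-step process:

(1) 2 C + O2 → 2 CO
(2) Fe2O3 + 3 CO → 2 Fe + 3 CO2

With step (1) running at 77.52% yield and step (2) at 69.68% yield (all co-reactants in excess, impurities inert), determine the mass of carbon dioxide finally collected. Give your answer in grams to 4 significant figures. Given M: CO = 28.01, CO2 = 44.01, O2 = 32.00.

229.8 g

Pure O2 = 208.2 × 0.7428 = 154.65 g.
n(O2) = 154.65 / 32.00 = 4.8328 mol.
Step 1 (O2:CO = 1:2): theoretical n(CO) = 9.6657 mol; at 77.52% yield, n(CO) = 7.4928 mol.
Step 2 (CO:CO2 = 3:3): theoretical n(CO2) = 7.4928 mol, so theoretical mass = 7.4928 × 44.01 = 329.76 g.
At 69.68% yield, actual mass of CO2 = 329.76 × 0.6968 = 229.78 g.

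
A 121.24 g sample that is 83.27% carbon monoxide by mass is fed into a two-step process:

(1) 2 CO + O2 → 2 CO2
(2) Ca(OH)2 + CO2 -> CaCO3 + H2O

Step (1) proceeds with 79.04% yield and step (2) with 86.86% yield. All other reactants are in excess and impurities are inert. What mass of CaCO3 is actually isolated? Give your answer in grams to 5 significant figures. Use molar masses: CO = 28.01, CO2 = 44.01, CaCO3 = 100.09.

Pure CO = 121.24 × 0.8327 = 100.957 g.
n(CO) = 100.957 / 28.01 = 3.60430 mol.
Step 1 (CO:CO2 = 2:2): theoretical n(CO2) = 3.60430 mol; at 79.04% yield, n(CO2) = 2.84884 mol.
Step 2 (CO2:CaCO3 = 1:1): theoretical n(CaCO3) = 2.84884 mol, so theoretical mass = 2.84884 × 100.09 = 285.141 g.
At 86.86% yield, actual mass of CaCO3 = 285.141 × 0.8686 = 247.673 g.

247.67 g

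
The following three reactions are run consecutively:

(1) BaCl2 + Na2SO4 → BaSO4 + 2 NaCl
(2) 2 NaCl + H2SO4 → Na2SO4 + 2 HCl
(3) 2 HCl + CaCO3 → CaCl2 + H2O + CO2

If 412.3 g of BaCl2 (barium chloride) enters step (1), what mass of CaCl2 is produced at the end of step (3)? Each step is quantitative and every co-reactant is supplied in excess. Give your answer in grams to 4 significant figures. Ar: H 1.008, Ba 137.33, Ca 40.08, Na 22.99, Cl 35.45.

M(BaCl2) = 137.33 + 2(35.45) = 208.23 g/mol.
M(CaCl2) = 40.08 + 2(35.45) = 110.98 g/mol.
n(BaCl2) = 412.3 / 208.23 = 1.9800 mol.
Reaction (1): BaCl2→NaCl ratio 1:2 ⇒ n(NaCl) = 3.9600 mol.
Reaction (2): NaCl→HCl ratio 2:2 ⇒ n(HCl) = 3.9600 mol.
Reaction (3): HCl→CaCl2 ratio 2:1 ⇒ n(CaCl2) = 1.9800 mol.
Mass of CaCl2 = 1.9800 × 110.98 = 219.74 g.

219.7 g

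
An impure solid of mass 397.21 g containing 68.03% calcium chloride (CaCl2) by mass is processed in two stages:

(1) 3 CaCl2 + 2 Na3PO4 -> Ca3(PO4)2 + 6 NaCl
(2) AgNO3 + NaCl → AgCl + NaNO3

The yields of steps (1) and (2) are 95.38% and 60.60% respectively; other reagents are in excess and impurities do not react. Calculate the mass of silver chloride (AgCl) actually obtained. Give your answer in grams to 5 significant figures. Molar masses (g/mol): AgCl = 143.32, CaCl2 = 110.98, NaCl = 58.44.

403.41 g

Pure CaCl2 = 397.21 × 0.6803 = 270.222 g.
n(CaCl2) = 270.222 / 110.98 = 2.43487 mol.
Step 1 (CaCl2:NaCl = 3:6): theoretical n(NaCl) = 4.86974 mol; at 95.38% yield, n(NaCl) = 4.64476 mol.
Step 2 (NaCl:AgCl = 1:1): theoretical n(AgCl) = 4.64476 mol, so theoretical mass = 4.64476 × 143.32 = 665.687 g.
At 60.60% yield, actual mass of AgCl = 665.687 × 0.6060 = 403.406 g.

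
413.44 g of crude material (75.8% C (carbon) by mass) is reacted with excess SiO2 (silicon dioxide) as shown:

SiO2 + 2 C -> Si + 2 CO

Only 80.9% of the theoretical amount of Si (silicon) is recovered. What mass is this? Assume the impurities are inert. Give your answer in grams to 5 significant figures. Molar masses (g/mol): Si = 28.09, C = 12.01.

Pure C available = 413.44 g × 0.758 = 313.388 g.
n(C) = 313.388 g / 12.01 g/mol = 26.0939 mol.
From the equation the C:Si mole ratio is 2:1, so n(Si) = 26.0939 × 1/2 = 13.0469 mol.
Mass of Si = 13.0469 mol × 28.09 g/mol = 366.489 g.
Actual mass collected = 366.489 g × 0.809 = 296.489 g.

296.49 g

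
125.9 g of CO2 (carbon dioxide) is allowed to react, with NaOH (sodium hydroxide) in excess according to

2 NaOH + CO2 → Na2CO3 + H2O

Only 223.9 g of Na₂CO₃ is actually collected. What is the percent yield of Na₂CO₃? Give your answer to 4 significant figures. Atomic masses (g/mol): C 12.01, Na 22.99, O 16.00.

M(CO2) = 12.01 + 2(16.00) = 44.01 g/mol.
M(Na2CO3) = 2(22.99) + 12.01 + 3(16.00) = 105.99 g/mol.
n(CO2) = 125.90 g / 44.01 g/mol = 2.8607 mol.
From the equation the CO2:Na2CO3 mole ratio is 1:1, so n(Na2CO3) = 2.8607 × 1/1 = 2.8607 mol.
Mass of Na2CO3 = 2.8607 mol × 105.99 g/mol = 303.21 g.
This is the theoretical yield. Percent yield = 223.9 g / 303.21 g × 100% = 73.844%.

73.84 %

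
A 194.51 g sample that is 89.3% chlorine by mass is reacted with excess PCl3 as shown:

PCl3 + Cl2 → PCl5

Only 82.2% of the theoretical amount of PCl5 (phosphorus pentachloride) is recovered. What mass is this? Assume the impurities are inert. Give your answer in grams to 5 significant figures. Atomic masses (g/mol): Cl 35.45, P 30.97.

419.32 g

Pure Cl2 available = 194.51 g × 0.893 = 173.697 g.
M(Cl2) = 2(35.45) = 70.90 g/mol.
M(PCl5) = 30.97 + 5(35.45) = 208.22 g/mol.
n(Cl2) = 173.697 g / 70.90 g/mol = 2.44989 mol.
From the equation the Cl2:PCl5 mole ratio is 1:1, so n(PCl5) = 2.44989 × 1/1 = 2.44989 mol.
Mass of PCl5 = 2.44989 mol × 208.22 g/mol = 510.117 g.
Actual mass collected = 510.117 g × 0.822 = 419.316 g.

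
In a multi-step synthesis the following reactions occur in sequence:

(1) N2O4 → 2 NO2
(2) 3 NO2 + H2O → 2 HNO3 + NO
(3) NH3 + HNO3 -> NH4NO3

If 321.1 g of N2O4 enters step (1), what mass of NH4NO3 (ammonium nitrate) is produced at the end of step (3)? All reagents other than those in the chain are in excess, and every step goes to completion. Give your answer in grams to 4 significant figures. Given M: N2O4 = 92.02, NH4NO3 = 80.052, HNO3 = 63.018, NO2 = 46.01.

n(N2O4) = 321.1 / 92.02 = 3.4895 mol.
Reaction (1): N2O4→NO2 ratio 1:2 ⇒ n(NO2) = 6.9789 mol.
Reaction (2): NO2→HNO3 ratio 3:2 ⇒ n(HNO3) = 4.6526 mol.
Reaction (3): HNO3→NH4NO3 ratio 1:1 ⇒ n(NH4NO3) = 4.6526 mol.
Mass of NH4NO3 = 4.6526 × 80.052 = 372.45 g.

372.5 g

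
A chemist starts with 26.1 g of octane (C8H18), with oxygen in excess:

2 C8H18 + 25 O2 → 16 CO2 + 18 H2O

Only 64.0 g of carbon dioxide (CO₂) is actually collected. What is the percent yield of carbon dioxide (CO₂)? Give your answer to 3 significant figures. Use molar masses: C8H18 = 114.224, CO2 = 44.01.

79.6 %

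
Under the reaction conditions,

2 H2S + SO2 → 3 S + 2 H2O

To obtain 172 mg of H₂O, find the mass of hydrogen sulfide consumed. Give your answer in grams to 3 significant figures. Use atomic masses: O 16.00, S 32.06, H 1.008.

0.325 g

M(H2O) = 2(1.008) + 16.00 = 18.016 g/mol.
M(H2S) = 2(1.008) + 32.06 = 34.076 g/mol.
Convert: 172 mg = 0.1720 g.
n(H2O) = 0.1720 g / 18.016 g/mol = 0.009547 mol.
From the equation the H2O:H2S mole ratio is 2:2, so n(H2S) = 0.009547 × 2/2 = 0.009547 mol.
Mass of H2S = 0.009547 mol × 34.076 g/mol = 0.3253 g.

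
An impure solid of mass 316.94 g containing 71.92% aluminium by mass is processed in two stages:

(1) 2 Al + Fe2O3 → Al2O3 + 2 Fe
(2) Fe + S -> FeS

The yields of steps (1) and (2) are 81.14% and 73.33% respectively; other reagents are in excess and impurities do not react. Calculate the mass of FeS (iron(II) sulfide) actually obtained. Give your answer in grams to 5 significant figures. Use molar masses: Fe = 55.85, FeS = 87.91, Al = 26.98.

441.92 g

Pure Al = 316.94 × 0.7192 = 227.943 g.
n(Al) = 227.943 / 26.98 = 8.44860 mol.
Step 1 (Al:Fe = 2:2): theoretical n(Fe) = 8.44860 mol; at 81.14% yield, n(Fe) = 6.85519 mol.
Step 2 (Fe:FeS = 1:1): theoretical n(FeS) = 6.85519 mol, so theoretical mass = 6.85519 × 87.91 = 602.640 g.
At 73.33% yield, actual mass of FeS = 602.640 × 0.7333 = 441.916 g.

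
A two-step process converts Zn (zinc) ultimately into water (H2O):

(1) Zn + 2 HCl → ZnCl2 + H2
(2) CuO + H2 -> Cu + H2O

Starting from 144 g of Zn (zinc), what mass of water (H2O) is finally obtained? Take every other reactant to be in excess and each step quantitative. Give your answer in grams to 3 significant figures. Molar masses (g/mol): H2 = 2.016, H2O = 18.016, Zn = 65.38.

39.7 g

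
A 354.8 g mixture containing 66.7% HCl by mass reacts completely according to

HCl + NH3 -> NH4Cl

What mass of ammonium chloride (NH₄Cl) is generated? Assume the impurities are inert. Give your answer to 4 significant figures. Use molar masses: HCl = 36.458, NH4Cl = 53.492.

Mass of pure HCl = 354.8 g × 0.667 = 236.65 g.
n(HCl) = 236.65 g / 36.458 g/mol = 6.4911 mol.
From the equation the HCl:NH4Cl mole ratio is 1:1, so n(NH4Cl) = 6.4911 × 1/1 = 6.4911 mol.
Mass of NH4Cl = 6.4911 mol × 53.492 g/mol = 347.22 g.

347.2 g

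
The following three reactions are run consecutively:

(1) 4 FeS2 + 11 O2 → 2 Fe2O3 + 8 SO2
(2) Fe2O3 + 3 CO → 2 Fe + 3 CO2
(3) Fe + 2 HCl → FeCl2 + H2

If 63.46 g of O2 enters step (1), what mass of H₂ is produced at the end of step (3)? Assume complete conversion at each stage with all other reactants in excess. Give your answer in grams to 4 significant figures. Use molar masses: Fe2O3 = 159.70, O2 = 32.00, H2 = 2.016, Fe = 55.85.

1.454 g

n(O2) = 63.46 / 32.00 = 1.9831 mol.
Reaction (1): O2→Fe2O3 ratio 11:2 ⇒ n(Fe2O3) = 0.36057 mol.
Reaction (2): Fe2O3→Fe ratio 1:2 ⇒ n(Fe) = 0.72114 mol.
Reaction (3): Fe→H2 ratio 1:1 ⇒ n(H2) = 0.72114 mol.
Mass of H2 = 0.72114 × 2.016 = 1.4538 g.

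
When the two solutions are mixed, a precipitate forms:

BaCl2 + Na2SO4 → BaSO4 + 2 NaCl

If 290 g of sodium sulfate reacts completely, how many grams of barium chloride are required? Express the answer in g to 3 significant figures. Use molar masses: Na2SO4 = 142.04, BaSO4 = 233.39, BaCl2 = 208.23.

n(Na2SO4) = 290.0 g / 142.04 g/mol = 2.042 mol.
From the equation the Na2SO4:BaCl2 mole ratio is 1:1, so n(BaCl2) = 2.042 × 1/1 = 2.042 mol.
Mass of BaCl2 = 2.042 mol × 208.23 g/mol = 425.1 g.

425 g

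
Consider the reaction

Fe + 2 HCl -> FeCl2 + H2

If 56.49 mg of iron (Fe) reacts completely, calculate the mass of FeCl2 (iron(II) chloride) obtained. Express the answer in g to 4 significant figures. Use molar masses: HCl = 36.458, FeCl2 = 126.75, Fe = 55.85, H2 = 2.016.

0.1282 g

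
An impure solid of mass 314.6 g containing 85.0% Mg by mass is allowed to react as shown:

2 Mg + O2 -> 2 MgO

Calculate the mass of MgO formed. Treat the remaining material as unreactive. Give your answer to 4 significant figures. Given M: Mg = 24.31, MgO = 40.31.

Mass of pure Mg = 314.6 g × 0.850 = 267.41 g.
n(Mg) = 267.41 g / 24.31 g/mol = 11.000 mol.
From the equation the Mg:MgO mole ratio is 2:2, so n(MgO) = 11.000 × 2/2 = 11.000 mol.
Mass of MgO = 11.000 mol × 40.31 g/mol = 443.41 g.

443.4 g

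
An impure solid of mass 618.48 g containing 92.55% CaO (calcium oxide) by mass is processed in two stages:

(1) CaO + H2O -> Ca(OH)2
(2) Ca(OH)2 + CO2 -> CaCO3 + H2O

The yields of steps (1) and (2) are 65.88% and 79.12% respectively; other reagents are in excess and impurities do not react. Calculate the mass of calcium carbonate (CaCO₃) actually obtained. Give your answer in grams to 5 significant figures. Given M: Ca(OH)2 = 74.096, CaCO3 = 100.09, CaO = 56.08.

532.51 g

Pure CaO = 618.48 × 0.9255 = 572.403 g.
n(CaO) = 572.403 / 56.08 = 10.2069 mol.
Step 1 (CaO:Ca(OH)2 = 1:1): theoretical n(Ca(OH)2) = 10.2069 mol; at 65.88% yield, n(Ca(OH)2) = 6.72431 mol.
Step 2 (Ca(OH)2:CaCO3 = 1:1): theoretical n(CaCO3) = 6.72431 mol, so theoretical mass = 6.72431 × 100.09 = 673.036 g.
At 79.12% yield, actual mass of CaCO3 = 673.036 × 0.7912 = 532.506 g.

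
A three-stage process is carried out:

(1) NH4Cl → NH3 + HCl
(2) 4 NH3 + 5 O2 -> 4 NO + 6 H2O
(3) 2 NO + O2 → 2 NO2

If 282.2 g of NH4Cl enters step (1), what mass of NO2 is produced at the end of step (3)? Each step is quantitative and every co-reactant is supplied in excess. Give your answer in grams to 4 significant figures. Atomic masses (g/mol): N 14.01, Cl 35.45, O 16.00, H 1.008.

M(NH4Cl) = 14.01 + 4(1.008) + 35.45 = 53.492 g/mol.
M(NO2) = 14.01 + 2(16.00) = 46.01 g/mol.
n(NH4Cl) = 282.2 / 53.492 = 5.2756 mol.
Reaction (1): NH4Cl→NH3 ratio 1:1 ⇒ n(NH3) = 5.2756 mol.
Reaction (2): NH3→NO ratio 4:4 ⇒ n(NO) = 5.2756 mol.
Reaction (3): NO→NO2 ratio 2:2 ⇒ n(NO2) = 5.2756 mol.
Mass of NO2 = 5.2756 × 46.01 = 242.73 g.

242.7 g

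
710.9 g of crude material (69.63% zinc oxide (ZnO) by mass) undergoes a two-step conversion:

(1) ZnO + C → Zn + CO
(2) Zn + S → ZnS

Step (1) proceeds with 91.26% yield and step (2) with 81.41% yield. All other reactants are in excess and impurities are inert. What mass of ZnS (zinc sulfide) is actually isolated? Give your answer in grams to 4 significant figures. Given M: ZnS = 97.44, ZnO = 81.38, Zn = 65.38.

Pure ZnO = 710.9 × 0.6963 = 495.00 g.
n(ZnO) = 495.00 / 81.38 = 6.0826 mol.
Step 1 (ZnO:Zn = 1:1): theoretical n(Zn) = 6.0826 mol; at 91.26% yield, n(Zn) = 5.5510 mol.
Step 2 (Zn:ZnS = 1:1): theoretical n(ZnS) = 5.5510 mol, so theoretical mass = 5.5510 × 97.44 = 540.89 g.
At 81.41% yield, actual mass of ZnS = 540.89 × 0.8141 = 440.33 g.

440.3 g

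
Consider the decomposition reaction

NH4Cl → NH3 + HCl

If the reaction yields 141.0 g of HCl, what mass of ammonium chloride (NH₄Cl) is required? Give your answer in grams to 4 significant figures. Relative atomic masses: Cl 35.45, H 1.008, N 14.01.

206.9 g

M(HCl) = 1.008 + 35.45 = 36.458 g/mol.
M(NH4Cl) = 14.01 + 4(1.008) + 35.45 = 53.492 g/mol.
n(HCl) = 141.00 g / 36.458 g/mol = 3.8675 mol.
From the equation the HCl:NH4Cl mole ratio is 1:1, so n(NH4Cl) = 3.8675 × 1/1 = 3.8675 mol.
Mass of NH4Cl = 3.8675 mol × 53.492 g/mol = 206.88 g.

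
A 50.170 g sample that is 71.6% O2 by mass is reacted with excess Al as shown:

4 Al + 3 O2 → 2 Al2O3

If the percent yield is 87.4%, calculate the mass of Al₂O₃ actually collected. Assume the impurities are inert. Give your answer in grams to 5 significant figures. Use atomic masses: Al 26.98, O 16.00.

Pure O2 available = 50.170 g × 0.716 = 35.9217 g.
M(O2) = 2(16.00) = 32.00 g/mol.
M(Al2O3) = 2(26.98) + 3(16.00) = 101.96 g/mol.
n(O2) = 35.9217 g / 32.00 g/mol = 1.12255 mol.
From the equation the O2:Al2O3 mole ratio is 3:2, so n(Al2O3) = 1.12255 × 2/3 = 0.748369 mol.
Mass of Al2O3 = 0.748369 mol × 101.96 g/mol = 76.3037 g.
Actual mass collected = 76.3037 g × 0.874 = 66.6895 g.

66.689 g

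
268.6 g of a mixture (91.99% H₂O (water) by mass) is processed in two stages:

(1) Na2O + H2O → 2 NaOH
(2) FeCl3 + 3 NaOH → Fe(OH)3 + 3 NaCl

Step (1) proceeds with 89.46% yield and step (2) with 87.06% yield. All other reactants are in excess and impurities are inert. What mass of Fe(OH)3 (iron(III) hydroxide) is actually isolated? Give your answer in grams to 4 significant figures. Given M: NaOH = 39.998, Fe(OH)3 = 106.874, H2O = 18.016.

761.1 g

Pure H2O = 268.6 × 0.9199 = 247.09 g.
n(H2O) = 247.09 / 18.016 = 13.715 mol.
Step 1 (H2O:NaOH = 1:2): theoretical n(NaOH) = 27.430 mol; at 89.46% yield, n(NaOH) = 24.538 mol.
Step 2 (NaOH:Fe(OH)3 = 3:1): theoretical n(Fe(OH)3) = 8.1795 mol, so theoretical mass = 8.1795 × 106.874 = 874.17 g.
At 87.06% yield, actual mass of Fe(OH)3 = 874.17 × 0.8706 = 761.06 g.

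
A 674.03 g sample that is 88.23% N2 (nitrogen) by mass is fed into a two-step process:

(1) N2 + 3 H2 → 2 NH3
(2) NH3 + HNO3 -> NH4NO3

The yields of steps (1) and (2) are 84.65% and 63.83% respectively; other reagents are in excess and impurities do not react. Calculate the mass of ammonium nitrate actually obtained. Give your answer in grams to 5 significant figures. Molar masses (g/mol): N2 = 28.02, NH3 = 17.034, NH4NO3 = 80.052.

Pure N2 = 674.03 × 0.8823 = 594.697 g.
n(N2) = 594.697 / 28.02 = 21.2240 mol.
Step 1 (N2:NH3 = 1:2): theoretical n(NH3) = 42.4480 mol; at 84.65% yield, n(NH3) = 35.9322 mol.
Step 2 (NH3:NH4NO3 = 1:1): theoretical n(NH4NO3) = 35.9322 mol, so theoretical mass = 35.9322 × 80.052 = 2876.45 g.
At 63.83% yield, actual mass of NH4NO3 = 2876.45 × 0.6383 = 1836.04 g.

1836.0 g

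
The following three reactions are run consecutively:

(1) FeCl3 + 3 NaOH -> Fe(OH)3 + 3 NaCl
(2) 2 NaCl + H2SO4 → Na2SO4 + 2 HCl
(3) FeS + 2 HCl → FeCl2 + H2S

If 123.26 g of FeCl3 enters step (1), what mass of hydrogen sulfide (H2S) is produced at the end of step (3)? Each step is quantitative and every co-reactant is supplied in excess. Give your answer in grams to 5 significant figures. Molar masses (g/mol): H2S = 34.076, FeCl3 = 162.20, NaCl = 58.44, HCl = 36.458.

38.843 g

n(FeCl3) = 123.26 / 162.20 = 0.759926 mol.
Reaction (1): FeCl3→NaCl ratio 1:3 ⇒ n(NaCl) = 2.27978 mol.
Reaction (2): NaCl→HCl ratio 2:2 ⇒ n(HCl) = 2.27978 mol.
Reaction (3): HCl→H2S ratio 2:1 ⇒ n(H2S) = 1.13989 mol.
Mass of H2S = 1.13989 × 34.076 = 38.8429 g.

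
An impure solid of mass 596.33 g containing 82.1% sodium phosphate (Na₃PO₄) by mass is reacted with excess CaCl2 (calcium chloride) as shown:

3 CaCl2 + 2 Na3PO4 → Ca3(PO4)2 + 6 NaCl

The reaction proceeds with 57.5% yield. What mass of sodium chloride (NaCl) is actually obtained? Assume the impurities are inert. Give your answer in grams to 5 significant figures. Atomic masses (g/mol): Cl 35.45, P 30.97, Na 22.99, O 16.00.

301.05 g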